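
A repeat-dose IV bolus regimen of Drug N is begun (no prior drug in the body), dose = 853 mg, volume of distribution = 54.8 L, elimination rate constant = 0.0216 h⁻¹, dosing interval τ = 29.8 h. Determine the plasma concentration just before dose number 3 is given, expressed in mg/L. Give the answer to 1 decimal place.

12.5 mg/L

C₀ per dose = Dose / Vd = 853 / 54.8 = 15.57 mg/L
Fraction remaining after one interval: r = e^(−kτ) = e^(−0.02160 × 29.8) = 0.5254
Before dose 3, 2 doses have been given (aged 1τ, 2τ).
C_trough = C₀ × (r + r²) = 15.57 × (0.5254 + 0.2760) = 12.48 mg/L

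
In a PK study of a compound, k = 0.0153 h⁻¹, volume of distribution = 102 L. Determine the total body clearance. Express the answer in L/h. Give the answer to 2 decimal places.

CL = k × Vd = 0.0153 × 102 = 1.561 L/h

1.56 L/h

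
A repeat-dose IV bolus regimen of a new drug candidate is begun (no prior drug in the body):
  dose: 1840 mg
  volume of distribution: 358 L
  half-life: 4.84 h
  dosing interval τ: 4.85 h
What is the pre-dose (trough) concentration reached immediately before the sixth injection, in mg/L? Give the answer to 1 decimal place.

C₀ per dose = Dose / Vd = 1840 / 358 = 5.140 mg/L
k = ln2 / t½ = 0.693147 / 4.84 = 0.1432 h⁻¹
Fraction remaining after one interval: r = e^(−kτ) = e^(−0.1432 × 4.85) = 0.4993
Before dose 6, 5 doses have been given (aged 1τ, 2τ, 3τ, 4τ, 5τ).
C_trough = C₀ × (r + r² + … + r^5) = C₀ × r(1−r^5)/(1−r)
        = 5.140 × 0.4993 × (1 − 0.03103) / (1 − 0.4993) = 4.967 mg/L

5.0 mg/L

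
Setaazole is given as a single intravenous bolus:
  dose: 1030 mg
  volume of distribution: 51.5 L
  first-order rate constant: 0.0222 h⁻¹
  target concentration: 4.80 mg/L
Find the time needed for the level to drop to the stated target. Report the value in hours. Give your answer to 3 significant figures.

64.3 h

C₀ = Dose / Vd = 1030 / 51.5 = 20.00 mg/L
t = ln(C₀ / C) / k = ln(20.00 / 4.80) / 0.02220
  = ln(4.167) / 0.02220 = 1.427 / 0.02220 = 64.28 h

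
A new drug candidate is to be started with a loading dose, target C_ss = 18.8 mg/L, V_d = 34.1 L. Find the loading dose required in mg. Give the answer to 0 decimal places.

LD = Css × Vd = 18.8 × 34.1 = 641.1 mg

641 mg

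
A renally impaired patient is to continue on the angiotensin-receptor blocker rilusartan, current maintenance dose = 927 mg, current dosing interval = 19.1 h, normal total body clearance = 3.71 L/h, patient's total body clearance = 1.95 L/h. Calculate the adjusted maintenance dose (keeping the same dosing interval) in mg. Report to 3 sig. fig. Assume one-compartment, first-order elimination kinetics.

487 mg

To keep the same average steady-state level, dosing rate must scale with clearance.
CL ratio = 1.95 / 3.71 = 0.5256
New dose (same interval) = 927 × 0.5256 = 487.2 mg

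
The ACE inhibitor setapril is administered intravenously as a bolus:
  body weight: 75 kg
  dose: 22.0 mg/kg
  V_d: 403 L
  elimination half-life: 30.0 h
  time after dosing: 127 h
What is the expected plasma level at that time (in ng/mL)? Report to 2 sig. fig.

220 ng/mL

Total dose = 22.0 × 75 = 1650 mg
C₀ = Dose / Vd = 1650 / 403 = 4.094 mg/L
k = ln2 / t½ = 0.693147 / 30.0 = 0.02310 h⁻¹
C = C₀ · e^(−k·t) = 4.094 × e^(−0.02310 × 127)
  = 4.094 × 0.05320 = 0.2178 mg/L
Convert: 0.2178 mg/L × 1000 = 217.8 ng/mL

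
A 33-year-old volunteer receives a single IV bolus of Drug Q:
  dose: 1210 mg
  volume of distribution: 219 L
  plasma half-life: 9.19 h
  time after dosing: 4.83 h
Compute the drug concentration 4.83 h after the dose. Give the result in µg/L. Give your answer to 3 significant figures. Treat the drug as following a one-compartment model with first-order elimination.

3840 µg/L

C₀ = Dose / Vd = 1210 / 219 = 5.525 mg/L
k = ln2 / t½ = 0.693147 / 9.19 = 0.07542 h⁻¹
C = C₀ · e^(−k·t) = 5.525 × e^(−0.07542 × 4.83)
  = 5.525 × 0.6947 = 3.838 mg/L
Convert: 3.838 mg/L × 1000 = 3838 µg/L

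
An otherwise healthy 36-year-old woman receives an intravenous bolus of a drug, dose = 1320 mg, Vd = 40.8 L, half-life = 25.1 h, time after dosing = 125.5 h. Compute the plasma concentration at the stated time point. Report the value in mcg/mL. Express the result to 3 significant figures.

C₀ = Dose / Vd = 1320 / 40.8 = 32.35 mg/L
k = ln2 / t½ = 0.693147 / 25.1 = 0.02762 h⁻¹
t / t½ = 125.5 / 25.1 = 5 half-lives
C = C₀ × (1/2)^5 = 32.35 × 0.03125 = 1.011 mg/L
(1.011 mg/L = 1.011 mcg/mL)

1.01 mcg/mL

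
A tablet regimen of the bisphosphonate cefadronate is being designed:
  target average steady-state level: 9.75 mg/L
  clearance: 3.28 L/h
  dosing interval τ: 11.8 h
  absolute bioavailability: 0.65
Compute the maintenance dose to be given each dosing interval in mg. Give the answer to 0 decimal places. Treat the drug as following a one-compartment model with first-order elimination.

581 mg

At steady state, F × (Dose/τ) = Css × CL.
Dose = Css × CL × τ / F = 9.75 × 3.280 × 11.8 / 0.65 = 580.6 mg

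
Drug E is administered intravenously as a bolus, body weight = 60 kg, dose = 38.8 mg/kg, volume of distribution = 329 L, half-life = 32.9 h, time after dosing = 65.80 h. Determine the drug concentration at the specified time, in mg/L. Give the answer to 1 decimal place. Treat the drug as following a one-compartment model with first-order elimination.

1.8 mg/L

Total dose = 38.8 × 60 = 2328 mg
C₀ = Dose / Vd = 2328 / 329 = 7.076 mg/L
k = ln2 / t½ = 0.693147 / 32.9 = 0.02107 h⁻¹
t / t½ = 65.80 / 32.9 = 2 half-lives
C = C₀ × (1/2)^2 = 7.076 × 0.2500 = 1.769 mg/L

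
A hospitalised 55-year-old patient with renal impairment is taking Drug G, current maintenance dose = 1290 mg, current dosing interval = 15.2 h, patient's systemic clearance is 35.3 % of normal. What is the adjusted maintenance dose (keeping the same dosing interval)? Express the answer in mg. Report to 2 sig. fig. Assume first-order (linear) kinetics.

To keep the same average steady-state level, dosing rate must scale with clearance.
CL ratio = 35.3 / 100 = 0.3530
New dose (same interval) = 1290 × 0.3530 = 455.4 mg

460 mg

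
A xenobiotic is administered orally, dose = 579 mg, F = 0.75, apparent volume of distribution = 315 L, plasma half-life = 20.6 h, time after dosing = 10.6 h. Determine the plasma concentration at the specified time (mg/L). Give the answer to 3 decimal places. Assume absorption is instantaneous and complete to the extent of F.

Amount reaching circulation = F × Dose = 0.75 × 579.0 = 434.3 mg
C₀ = F·Dose / Vd = 434.3 / 315 = 1.379 mg/L
k = ln2 / t½ = 0.693147 / 20.6 = 0.03365 h⁻¹
C = C₀ · e^(−k·t) = 1.379 × e^(−0.03365 × 10.6)
  = 1.379 × 0.7000 = 0.9653 mg/L

0.965 mg/L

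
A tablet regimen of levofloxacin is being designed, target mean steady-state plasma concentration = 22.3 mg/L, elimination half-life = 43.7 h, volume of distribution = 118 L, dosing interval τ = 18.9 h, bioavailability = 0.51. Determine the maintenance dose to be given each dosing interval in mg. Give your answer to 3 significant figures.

1550 mg

k = ln2 / t½ = 0.693147 / 43.7 = 0.01586 h⁻¹
CL = k × Vd = 0.01586 × 118 = 1.871 L/h
At steady state, F × (Dose/τ) = Css × CL.
Dose = Css × CL × τ / F = 22.3 × 1.871 × 18.9 / 0.51 = 1546 mg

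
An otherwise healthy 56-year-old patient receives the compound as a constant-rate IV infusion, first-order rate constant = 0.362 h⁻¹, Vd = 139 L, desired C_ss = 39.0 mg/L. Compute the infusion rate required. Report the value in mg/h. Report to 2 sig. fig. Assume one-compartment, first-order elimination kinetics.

2000 mg/h

CL = k × Vd = 0.3620 × 139 = 50.32 L/h
At steady state, infusion rate R₀ = Css × CL = 39.0 × 50.32 = 1962 mg/h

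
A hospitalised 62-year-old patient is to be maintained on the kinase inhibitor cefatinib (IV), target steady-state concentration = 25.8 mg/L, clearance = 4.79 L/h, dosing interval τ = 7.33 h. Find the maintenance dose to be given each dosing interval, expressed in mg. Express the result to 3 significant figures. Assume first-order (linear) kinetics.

At steady state, Dose/τ = Css × CL.
Dose = Css × CL × τ = 25.8 × 4.790 × 7.33 = 905.9 mg

906 mg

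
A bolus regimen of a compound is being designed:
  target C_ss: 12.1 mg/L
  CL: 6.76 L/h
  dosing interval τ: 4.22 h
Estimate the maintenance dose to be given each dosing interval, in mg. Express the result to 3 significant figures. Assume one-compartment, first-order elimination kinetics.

At steady state, Dose/τ = Css × CL.
Dose = Css × CL × τ = 12.1 × 6.760 × 4.22 = 345.2 mg

345 mg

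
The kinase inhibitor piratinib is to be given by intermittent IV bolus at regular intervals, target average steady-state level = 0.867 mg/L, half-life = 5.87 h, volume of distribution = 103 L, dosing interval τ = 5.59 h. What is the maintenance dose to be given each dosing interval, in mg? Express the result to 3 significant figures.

k = ln2 / t½ = 0.693147 / 5.87 = 0.1181 h⁻¹
CL = k × Vd = 0.1181 × 103 = 12.16 L/h
At steady state, Dose/τ = Css × CL.
Dose = Css × CL × τ = 0.867 × 12.16 × 5.59 = 58.93 mg

58.9 mg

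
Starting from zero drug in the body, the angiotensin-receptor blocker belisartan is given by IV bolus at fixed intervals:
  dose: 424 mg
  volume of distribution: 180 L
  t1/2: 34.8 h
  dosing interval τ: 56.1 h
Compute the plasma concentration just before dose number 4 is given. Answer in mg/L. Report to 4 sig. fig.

1.105 mg/L

C₀ per dose = Dose / Vd = 424 / 180 = 2.356 mg/L
k = ln2 / t½ = 0.693147 / 34.8 = 0.01992 h⁻¹
Fraction remaining after one interval: r = e^(−kτ) = e^(−0.01992 × 56.1) = 0.3271
Before dose 4, 3 doses have been given (aged 1τ, 2τ, 3τ).
C_trough = C₀ × (r + r² + … + r^3) = C₀ × r(1−r^3)/(1−r)
        = 2.356 × 0.3271 × (1 − 0.03500) / (1 − 0.3271) = 1.105 mg/L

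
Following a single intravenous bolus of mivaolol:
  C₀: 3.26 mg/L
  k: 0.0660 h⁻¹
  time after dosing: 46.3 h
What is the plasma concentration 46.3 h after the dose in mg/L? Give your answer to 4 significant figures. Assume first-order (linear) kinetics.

0.1535 mg/L

C = C₀ · e^(−k·t) = 3.260 × e^(−0.06600 × 46.3)
  = 3.260 × 0.04709 = 0.1535 mg/L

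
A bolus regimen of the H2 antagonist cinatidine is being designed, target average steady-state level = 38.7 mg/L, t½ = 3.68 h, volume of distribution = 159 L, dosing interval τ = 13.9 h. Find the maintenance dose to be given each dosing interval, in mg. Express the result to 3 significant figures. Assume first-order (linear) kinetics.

k = ln2 / t½ = 0.693147 / 3.68 = 0.1884 h⁻¹
CL = k × Vd = 0.1884 × 159 = 29.96 L/h
At steady state, Dose/τ = Css × CL.
Dose = Css × CL × τ = 38.7 × 29.96 × 13.9 = 16120 mg

16100 mg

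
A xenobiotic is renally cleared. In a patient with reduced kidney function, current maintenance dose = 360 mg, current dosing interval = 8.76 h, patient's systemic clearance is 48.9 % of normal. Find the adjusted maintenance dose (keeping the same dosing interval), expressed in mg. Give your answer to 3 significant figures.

To keep the same average steady-state level, dosing rate must scale with clearance.
CL ratio = 48.9 / 100 = 0.4890
New dose (same interval) = 360 × 0.4890 = 176.0 mg

176 mg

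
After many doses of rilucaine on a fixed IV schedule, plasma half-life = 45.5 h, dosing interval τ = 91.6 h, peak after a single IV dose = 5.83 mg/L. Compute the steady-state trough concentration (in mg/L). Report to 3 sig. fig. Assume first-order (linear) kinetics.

k = ln2 / t½ = 0.693147 / 45.5 = 0.01523 h⁻¹
e^(−kτ) = e^(−0.01523 × 91.6) = 0.2478
Accumulation ratio R = 1 / (1 − e^(−kτ)) = 1 / (1 − 0.2478) = 1.329
Steady-state trough = C₀ × R × e^(−kτ) = 5.83 × 1.329 × 0.2478 = 1.920 mg/L

1.92 mg/L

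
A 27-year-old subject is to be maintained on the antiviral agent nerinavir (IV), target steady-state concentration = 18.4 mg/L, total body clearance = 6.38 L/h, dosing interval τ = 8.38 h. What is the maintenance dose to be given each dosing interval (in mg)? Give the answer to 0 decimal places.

984 mg

At steady state, Dose/τ = Css × CL.
Dose = Css × CL × τ = 18.4 × 6.380 × 8.38 = 983.7 mg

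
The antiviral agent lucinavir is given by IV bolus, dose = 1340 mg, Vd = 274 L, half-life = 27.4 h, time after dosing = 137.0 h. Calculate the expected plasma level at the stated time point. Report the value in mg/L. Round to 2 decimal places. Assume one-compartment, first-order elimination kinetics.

C₀ = Dose / Vd = 1340 / 274 = 4.891 mg/L
k = ln2 / t½ = 0.693147 / 27.4 = 0.02530 h⁻¹
t / t½ = 137.0 / 27.4 = 5 half-lives
C = C₀ × (1/2)^5 = 4.891 × 0.03125 = 0.1528 mg/L

0.15 mg/L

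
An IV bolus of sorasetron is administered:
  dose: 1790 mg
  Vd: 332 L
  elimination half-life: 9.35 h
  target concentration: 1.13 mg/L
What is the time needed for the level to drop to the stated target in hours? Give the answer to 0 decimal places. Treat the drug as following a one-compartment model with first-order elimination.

21 h

C₀ = Dose / Vd = 1790 / 332 = 5.392 mg/L
k = ln2 / t½ = 0.693147 / 9.35 = 0.07413 h⁻¹
t = ln(C₀ / C) / k = ln(5.392 / 1.13) / 0.07413
  = ln(4.772) / 0.07413 = 1.563 / 0.07413 = 21.08 h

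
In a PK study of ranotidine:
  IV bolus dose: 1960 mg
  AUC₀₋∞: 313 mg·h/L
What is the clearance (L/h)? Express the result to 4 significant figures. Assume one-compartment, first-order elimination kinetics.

6.262 L/h

CL = Dose / AUC = 1960 / 313 = 6.262 L/h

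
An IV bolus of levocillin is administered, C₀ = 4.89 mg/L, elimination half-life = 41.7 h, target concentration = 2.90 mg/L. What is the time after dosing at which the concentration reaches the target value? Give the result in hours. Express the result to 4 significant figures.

k = ln2 / t½ = 0.693147 / 41.7 = 0.01662 h⁻¹
t = ln(C₀ / C) / k = ln(4.890 / 2.90) / 0.01662
  = ln(1.686) / 0.01662 = 0.5224 / 0.01662 = 31.43 h

31.43 h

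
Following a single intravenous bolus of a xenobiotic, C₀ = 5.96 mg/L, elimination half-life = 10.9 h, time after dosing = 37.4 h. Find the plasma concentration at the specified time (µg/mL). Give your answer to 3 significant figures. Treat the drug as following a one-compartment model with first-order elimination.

0.553 µg/mL

k = ln2 / t½ = 0.693147 / 10.9 = 0.06359 h⁻¹
C = C₀ · e^(−k·t) = 5.960 × e^(−0.06359 × 37.4)
  = 5.960 × 0.09271 = 0.5526 mg/L
(0.5526 mg/L = 0.5526 µg/mL)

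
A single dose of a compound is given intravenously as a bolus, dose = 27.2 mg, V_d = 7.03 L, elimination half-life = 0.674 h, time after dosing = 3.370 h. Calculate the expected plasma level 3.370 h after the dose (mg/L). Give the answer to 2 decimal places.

0.12 mg/L

C₀ = Dose / Vd = 27.20 / 7.03 = 3.869 mg/L
k = ln2 / t½ = 0.693147 / 0.674 = 1.028 h⁻¹
t / t½ = 3.370 / 0.674 = 5 half-lives
C = C₀ × (1/2)^5 = 3.869 × 0.03125 = 0.1209 mg/L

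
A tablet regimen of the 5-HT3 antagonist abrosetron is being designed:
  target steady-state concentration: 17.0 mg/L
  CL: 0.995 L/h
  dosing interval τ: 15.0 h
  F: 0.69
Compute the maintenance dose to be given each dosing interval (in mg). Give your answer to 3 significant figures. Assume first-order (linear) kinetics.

368 mg

At steady state, F × (Dose/τ) = Css × CL.
Dose = Css × CL × τ / F = 17.0 × 0.9950 × 15.0 / 0.69 = 367.7 mg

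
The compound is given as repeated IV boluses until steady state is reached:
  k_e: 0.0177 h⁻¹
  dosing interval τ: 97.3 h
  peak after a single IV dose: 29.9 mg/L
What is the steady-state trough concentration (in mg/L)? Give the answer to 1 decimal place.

6.5 mg/L

e^(−kτ) = e^(−0.01770 × 97.3) = 0.1787
Accumulation ratio R = 1 / (1 − e^(−kτ)) = 1 / (1 − 0.1787) = 1.218
Steady-state trough = C₀ × R × e^(−kτ) = 29.9 × 1.218 × 0.1787 = 6.508 mg/L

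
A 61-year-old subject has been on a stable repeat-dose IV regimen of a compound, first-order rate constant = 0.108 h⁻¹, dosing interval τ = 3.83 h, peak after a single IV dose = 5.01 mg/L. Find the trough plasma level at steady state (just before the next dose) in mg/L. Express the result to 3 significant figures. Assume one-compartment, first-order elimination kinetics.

e^(−kτ) = e^(−0.1080 × 3.83) = 0.6612
Accumulation ratio R = 1 / (1 − e^(−kτ)) = 1 / (1 − 0.6612) = 2.952
Steady-state trough = C₀ × R × e^(−kτ) = 5.01 × 2.952 × 0.6612 = 9.779 mg/L

9.78 mg/L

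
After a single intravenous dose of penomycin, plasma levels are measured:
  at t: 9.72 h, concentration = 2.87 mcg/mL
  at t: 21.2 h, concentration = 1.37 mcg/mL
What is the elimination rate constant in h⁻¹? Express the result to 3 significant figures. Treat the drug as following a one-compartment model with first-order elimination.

k = ln(C₁/C₂) / (t₂ − t₁) = ln(2.87/1.37) / (21.2 − 9.72)
  = 0.7395 / 11.48 = 0.06442 h⁻¹

0.0644 h⁻¹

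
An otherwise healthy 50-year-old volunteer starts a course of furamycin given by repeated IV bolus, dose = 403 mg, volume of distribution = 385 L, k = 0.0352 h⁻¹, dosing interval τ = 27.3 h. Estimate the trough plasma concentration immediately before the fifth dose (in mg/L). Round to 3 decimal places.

0.635 mg/L

C₀ per dose = Dose / Vd = 403 / 385 = 1.047 mg/L
Fraction remaining after one interval: r = e^(−kτ) = e^(−0.03520 × 27.3) = 0.3825
Before dose 5, 4 doses have been given (aged 1τ, 2τ, 3τ, 4τ).
C_trough = C₀ × (r + r² + … + r^4) = C₀ × r(1−r^4)/(1−r)
        = 1.047 × 0.3825 × (1 − 0.02141) / (1 − 0.3825) = 0.6347 mg/L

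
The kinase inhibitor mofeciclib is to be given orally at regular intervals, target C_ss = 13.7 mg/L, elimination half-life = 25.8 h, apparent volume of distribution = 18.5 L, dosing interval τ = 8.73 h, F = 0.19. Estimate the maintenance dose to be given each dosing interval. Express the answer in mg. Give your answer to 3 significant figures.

313 mg

k = ln2 / t½ = 0.693147 / 25.8 = 0.02687 h⁻¹
CL = k × Vd = 0.02687 × 18.5 = 0.4971 L/h
At steady state, F × (Dose/τ) = Css × CL.
Dose = Css × CL × τ / F = 13.7 × 0.4971 × 8.73 / 0.19 = 312.9 mg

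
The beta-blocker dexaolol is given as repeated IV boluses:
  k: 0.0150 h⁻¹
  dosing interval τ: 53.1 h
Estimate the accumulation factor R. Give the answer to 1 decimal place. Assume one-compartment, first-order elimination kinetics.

1.8

e^(−kτ) = e^(−0.01500 × 53.1) = 0.4509
Accumulation ratio R = 1 / (1 − e^(−kτ)) = 1 / (1 − 0.4509) = 1.821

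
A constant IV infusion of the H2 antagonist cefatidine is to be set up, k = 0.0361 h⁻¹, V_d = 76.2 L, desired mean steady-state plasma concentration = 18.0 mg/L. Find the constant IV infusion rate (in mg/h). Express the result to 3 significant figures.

49.5 mg/h

CL = k × Vd = 0.03610 × 76.2 = 2.751 L/h
At steady state, infusion rate R₀ = Css × CL = 18.0 × 2.751 = 49.52 mg/h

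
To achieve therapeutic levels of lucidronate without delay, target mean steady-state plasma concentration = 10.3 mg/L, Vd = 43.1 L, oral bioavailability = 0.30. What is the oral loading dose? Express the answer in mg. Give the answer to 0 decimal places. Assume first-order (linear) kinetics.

1480 mg

LD = Css × Vd / F = 10.3 × 43.1 / 0.30 = 1480 mg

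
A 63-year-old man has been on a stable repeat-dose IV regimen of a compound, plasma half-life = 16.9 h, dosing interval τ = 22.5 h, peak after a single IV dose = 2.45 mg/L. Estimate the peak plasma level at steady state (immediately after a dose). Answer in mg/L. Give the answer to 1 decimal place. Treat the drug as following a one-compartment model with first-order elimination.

k = ln2 / t½ = 0.693147 / 16.9 = 0.04101 h⁻¹
e^(−kτ) = e^(−0.04101 × 22.5) = 0.3974
Accumulation ratio R = 1 / (1 − e^(−kτ)) = 1 / (1 − 0.3974) = 1.659
Steady-state peak = C₀ × R = 2.45 × 1.659 = 4.065 mg/L

4.1 mg/L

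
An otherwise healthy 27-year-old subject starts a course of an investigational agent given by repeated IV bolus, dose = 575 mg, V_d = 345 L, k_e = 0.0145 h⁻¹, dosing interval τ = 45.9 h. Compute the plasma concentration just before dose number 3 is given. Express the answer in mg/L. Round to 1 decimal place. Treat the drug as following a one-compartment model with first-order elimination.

C₀ per dose = Dose / Vd = 575 / 345 = 1.667 mg/L
Fraction remaining after one interval: r = e^(−kτ) = e^(−0.01450 × 45.9) = 0.5140
Before dose 3, 2 doses have been given (aged 1τ, 2τ).
C_trough = C₀ × (r + r²) = 1.667 × (0.5140 + 0.2642) = 1.297 mg/L

1.3 mg/L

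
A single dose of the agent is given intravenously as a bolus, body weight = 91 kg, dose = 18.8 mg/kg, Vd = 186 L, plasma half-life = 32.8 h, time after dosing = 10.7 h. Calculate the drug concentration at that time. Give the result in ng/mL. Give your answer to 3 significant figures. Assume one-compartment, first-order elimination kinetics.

7340 ng/mL

Total dose = 18.8 × 91 = 1711 mg
C₀ = Dose / Vd = 1711 / 186 = 9.199 mg/L
k = ln2 / t½ = 0.693147 / 32.8 = 0.02113 h⁻¹
C = C₀ · e^(−k·t) = 9.199 × e^(−0.02113 × 10.7)
  = 9.199 × 0.7976 = 7.337 mg/L
Convert: 7.337 mg/L × 1000 = 7337 ng/mL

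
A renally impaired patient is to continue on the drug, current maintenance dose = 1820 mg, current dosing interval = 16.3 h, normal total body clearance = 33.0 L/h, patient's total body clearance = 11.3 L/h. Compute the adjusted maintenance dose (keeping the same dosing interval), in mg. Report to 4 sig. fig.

623.2 mg

To keep the same average steady-state level, dosing rate must scale with clearance.
CL ratio = 11.3 / 33.0 = 0.3424
New dose (same interval) = 1820 × 0.3424 = 623.2 mg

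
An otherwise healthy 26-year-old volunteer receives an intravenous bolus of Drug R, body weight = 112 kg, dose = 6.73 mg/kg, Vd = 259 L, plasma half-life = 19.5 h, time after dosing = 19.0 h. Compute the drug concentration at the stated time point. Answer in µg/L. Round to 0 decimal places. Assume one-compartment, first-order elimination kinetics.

1481 µg/L

Total dose = 6.73 × 112 = 753.8 mg
C₀ = Dose / Vd = 753.8 / 259 = 2.910 mg/L
k = ln2 / t½ = 0.693147 / 19.5 = 0.03555 h⁻¹
C = C₀ · e^(−k·t) = 2.910 × e^(−0.03555 × 19.0)
  = 2.910 × 0.5089 = 1.481 mg/L
Convert: 1.481 mg/L × 1000 = 1481 µg/L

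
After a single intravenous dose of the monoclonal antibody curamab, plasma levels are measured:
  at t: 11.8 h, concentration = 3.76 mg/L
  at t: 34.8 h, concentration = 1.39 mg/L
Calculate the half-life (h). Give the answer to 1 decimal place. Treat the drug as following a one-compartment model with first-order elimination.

16.0 h

k = ln(C₁/C₂) / (t₂ − t₁) = ln(3.76/1.39) / (34.8 − 11.8)
  = 0.9951 / 23.00 = 0.04327 h⁻¹
t½ = ln2 / k = 0.693147 / 0.04327 = 16.02 h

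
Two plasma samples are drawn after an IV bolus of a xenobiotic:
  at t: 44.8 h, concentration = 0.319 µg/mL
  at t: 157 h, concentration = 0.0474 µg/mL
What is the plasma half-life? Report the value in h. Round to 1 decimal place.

40.8 h

k = ln(C₁/C₂) / (t₂ − t₁) = ln(0.319/0.0474) / (157 − 44.8)
  = 1.907 / 112.2 = 0.01700 h⁻¹
t½ = ln2 / k = 0.693147 / 0.01700 = 40.77 h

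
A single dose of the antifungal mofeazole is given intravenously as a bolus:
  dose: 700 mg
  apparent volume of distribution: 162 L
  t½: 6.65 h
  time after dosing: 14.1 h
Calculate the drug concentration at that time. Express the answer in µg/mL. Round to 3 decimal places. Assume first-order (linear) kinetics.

C₀ = Dose / Vd = 700.0 / 162 = 4.321 mg/L
k = ln2 / t½ = 0.693147 / 6.65 = 0.1042 h⁻¹
C = C₀ · e^(−k·t) = 4.321 × e^(−0.1042 × 14.1)
  = 4.321 × 0.2301 = 0.9943 mg/L
(0.9943 mg/L = 0.9943 µg/mL)

0.994 µg/mL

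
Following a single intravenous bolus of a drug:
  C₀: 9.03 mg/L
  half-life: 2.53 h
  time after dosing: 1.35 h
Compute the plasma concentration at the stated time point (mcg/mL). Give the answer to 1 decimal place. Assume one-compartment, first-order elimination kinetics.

6.2 mcg/mL

k = ln2 / t½ = 0.693147 / 2.53 = 0.2740 h⁻¹
C = C₀ · e^(−k·t) = 9.030 × e^(−0.2740 × 1.35)
  = 9.030 × 0.6908 = 6.238 mg/L
(6.238 mg/L = 6.238 mcg/mL)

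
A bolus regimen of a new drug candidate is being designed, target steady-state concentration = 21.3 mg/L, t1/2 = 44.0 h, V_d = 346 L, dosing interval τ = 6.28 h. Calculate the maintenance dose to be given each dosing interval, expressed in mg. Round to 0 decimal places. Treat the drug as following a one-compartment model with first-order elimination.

k = ln2 / t½ = 0.693147 / 44.0 = 0.01575 h⁻¹
CL = k × Vd = 0.01575 × 346 = 5.450 L/h
At steady state, Dose/τ = Css × CL.
Dose = Css × CL × τ = 21.3 × 5.450 × 6.28 = 729.0 mg

729 mg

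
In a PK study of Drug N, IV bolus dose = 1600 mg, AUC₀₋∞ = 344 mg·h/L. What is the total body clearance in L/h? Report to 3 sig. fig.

CL = Dose / AUC = 1600 / 344 = 4.651 L/h

4.65 L/h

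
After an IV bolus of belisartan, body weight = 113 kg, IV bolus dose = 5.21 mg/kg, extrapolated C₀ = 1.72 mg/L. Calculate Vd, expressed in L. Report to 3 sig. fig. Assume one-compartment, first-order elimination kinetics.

Dose = 5.21 × 113 = 588.7 mg
Vd = Dose / C₀ = 588.7 / 1.72 = 342.3 L

342 L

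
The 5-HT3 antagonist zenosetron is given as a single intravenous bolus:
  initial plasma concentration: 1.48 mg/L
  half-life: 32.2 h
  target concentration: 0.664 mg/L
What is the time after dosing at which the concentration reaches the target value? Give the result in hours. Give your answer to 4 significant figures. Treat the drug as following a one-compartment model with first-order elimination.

k = ln2 / t½ = 0.693147 / 32.2 = 0.02153 h⁻¹
t = ln(C₀ / C) / k = ln(1.480 / 0.664) / 0.02153
  = ln(2.229) / 0.02153 = 0.8016 / 0.02153 = 37.23 h

37.23 h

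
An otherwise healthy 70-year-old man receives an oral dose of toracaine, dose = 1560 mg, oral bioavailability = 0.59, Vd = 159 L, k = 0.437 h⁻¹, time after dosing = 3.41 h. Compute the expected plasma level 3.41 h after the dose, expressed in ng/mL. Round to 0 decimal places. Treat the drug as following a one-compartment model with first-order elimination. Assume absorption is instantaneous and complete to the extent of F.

1304 ng/mL

Amount reaching circulation = F × Dose = 0.59 × 1560 = 920.4 mg
C₀ = F·Dose / Vd = 920.4 / 159 = 5.789 mg/L
C = C₀ · e^(−k·t) = 5.789 × e^(−0.4370 × 3.41)
  = 5.789 × 0.2253 = 1.304 mg/L
Convert: 1.304 mg/L × 1000 = 1304 ng/mL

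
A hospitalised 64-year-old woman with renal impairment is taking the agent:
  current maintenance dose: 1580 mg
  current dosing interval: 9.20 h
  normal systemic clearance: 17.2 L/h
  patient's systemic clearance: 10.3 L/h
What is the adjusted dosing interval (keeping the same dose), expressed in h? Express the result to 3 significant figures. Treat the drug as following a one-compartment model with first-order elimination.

To keep the same average steady-state level, dosing rate must scale with clearance.
CL ratio = 10.3 / 17.2 = 0.5988
New interval (same dose) = 9.20 / 0.5988 = 15.36 h

15.4 h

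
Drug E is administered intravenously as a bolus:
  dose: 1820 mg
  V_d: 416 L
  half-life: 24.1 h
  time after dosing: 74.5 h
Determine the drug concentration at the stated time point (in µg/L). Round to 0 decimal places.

513 µg/L

C₀ = Dose / Vd = 1820 / 416 = 4.375 mg/L
k = ln2 / t½ = 0.693147 / 24.1 = 0.02876 h⁻¹
C = C₀ · e^(−k·t) = 4.375 × e^(−0.02876 × 74.5)
  = 4.375 × 0.1173 = 0.5132 mg/L
Convert: 0.5132 mg/L × 1000 = 513.2 µg/L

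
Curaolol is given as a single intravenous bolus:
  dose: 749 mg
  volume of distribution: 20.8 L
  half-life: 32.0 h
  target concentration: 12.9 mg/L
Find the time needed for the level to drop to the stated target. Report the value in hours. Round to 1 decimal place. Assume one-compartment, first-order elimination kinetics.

47.4 h

C₀ = Dose / Vd = 749.0 / 20.8 = 36.01 mg/L
k = ln2 / t½ = 0.693147 / 32.0 = 0.02166 h⁻¹
t = ln(C₀ / C) / k = ln(36.01 / 12.9) / 0.02166
  = ln(2.791) / 0.02166 = 1.026 / 0.02166 = 47.37 h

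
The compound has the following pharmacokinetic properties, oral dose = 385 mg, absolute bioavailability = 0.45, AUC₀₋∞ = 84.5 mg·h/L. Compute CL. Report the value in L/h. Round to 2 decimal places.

CL = F·Dose / AUC = 0.45 × 385 / 84.5 = 2.050 L/h

2.05 L/h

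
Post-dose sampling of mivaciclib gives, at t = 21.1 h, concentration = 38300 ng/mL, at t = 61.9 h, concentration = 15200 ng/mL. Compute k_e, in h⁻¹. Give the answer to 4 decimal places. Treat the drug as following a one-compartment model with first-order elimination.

k = ln(C₁/C₂) / (t₂ − t₁) = ln(38300/15200) / (61.9 − 21.1)
  = 0.9242 / 40.80 = 0.02265 h⁻¹

0.0227 h⁻¹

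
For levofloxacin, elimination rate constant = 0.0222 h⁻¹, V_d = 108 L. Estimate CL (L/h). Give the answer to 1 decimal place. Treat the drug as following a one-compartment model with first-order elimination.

CL = k × Vd = 0.0222 × 108 = 2.398 L/h

2.4 L/h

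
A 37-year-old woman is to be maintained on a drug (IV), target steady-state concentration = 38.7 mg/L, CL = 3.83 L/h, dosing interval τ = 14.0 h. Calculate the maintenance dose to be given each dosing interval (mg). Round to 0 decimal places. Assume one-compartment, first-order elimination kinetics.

2075 mg

At steady state, Dose/τ = Css × CL.
Dose = Css × CL × τ = 38.7 × 3.830 × 14.0 = 2075 mg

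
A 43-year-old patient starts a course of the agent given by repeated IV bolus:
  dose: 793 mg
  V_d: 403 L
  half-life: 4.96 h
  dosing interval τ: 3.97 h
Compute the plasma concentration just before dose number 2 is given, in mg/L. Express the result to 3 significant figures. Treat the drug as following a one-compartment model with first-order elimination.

C₀ per dose = Dose / Vd = 793 / 403 = 1.968 mg/L
k = ln2 / t½ = 0.693147 / 4.96 = 0.1397 h⁻¹
Fraction remaining after one interval: r = e^(−kτ) = e^(−0.1397 × 3.97) = 0.5743
Before dose 2, 1 dose has been given (aged 1τ).
C_trough = C₀ × r = 1.968 × 0.5743 = 1.130 mg/L

1.13 mg/L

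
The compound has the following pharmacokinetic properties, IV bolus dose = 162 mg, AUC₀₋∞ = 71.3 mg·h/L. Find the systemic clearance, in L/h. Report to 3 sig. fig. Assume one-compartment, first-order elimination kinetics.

CL = Dose / AUC = 162 / 71.3 = 2.272 L/h

2.27 L/h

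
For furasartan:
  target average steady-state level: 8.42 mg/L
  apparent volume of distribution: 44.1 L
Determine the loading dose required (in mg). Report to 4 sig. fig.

LD = Css × Vd = 8.42 × 44.1 = 371.3 mg

371.3 mg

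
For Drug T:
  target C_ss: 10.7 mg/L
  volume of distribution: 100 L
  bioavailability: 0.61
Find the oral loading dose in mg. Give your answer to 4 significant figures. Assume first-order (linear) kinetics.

1754 mg

LD = Css × Vd / F = 10.7 × 100 / 0.61 = 1754 mg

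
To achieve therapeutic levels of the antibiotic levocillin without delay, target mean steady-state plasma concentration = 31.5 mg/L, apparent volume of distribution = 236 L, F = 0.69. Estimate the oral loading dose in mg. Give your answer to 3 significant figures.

10800 mg

LD = Css × Vd / F = 31.5 × 236 / 0.69 = 10770 mg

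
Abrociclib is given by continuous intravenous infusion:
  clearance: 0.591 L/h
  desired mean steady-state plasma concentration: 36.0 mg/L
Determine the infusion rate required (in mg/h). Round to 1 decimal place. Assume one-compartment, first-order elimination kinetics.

21.3 mg/h

At steady state, infusion rate R₀ = Css × CL = 36.0 × 0.5910 = 21.28 mg/h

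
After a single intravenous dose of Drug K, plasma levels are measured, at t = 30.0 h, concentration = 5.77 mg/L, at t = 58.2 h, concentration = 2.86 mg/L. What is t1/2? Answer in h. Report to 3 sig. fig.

k = ln(C₁/C₂) / (t₂ − t₁) = ln(5.77/2.86) / (58.2 − 30.0)
  = 0.7019 / 28.20 = 0.02489 h⁻¹
t½ = ln2 / k = 0.693147 / 0.02489 = 27.85 h

27.9 h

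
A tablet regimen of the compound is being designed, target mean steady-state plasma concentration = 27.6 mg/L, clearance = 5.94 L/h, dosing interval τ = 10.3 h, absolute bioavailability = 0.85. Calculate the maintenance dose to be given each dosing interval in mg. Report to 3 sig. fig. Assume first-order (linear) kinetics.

At steady state, F × (Dose/τ) = Css × CL.
Dose = Css × CL × τ / F = 27.6 × 5.940 × 10.3 / 0.85 = 1987 mg

1990 mg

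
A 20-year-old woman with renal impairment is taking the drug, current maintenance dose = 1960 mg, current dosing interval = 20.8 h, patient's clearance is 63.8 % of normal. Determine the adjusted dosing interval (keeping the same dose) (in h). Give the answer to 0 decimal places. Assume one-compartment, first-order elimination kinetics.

To keep the same average steady-state level, dosing rate must scale with clearance.
CL ratio = 63.8 / 100 = 0.6380
New interval (same dose) = 20.8 / 0.6380 = 32.60 h

33 h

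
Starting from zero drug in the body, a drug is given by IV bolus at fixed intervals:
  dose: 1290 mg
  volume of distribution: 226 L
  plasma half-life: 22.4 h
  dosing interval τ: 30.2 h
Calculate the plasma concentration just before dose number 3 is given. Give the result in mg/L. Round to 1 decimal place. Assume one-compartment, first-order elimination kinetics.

3.1 mg/L

C₀ per dose = Dose / Vd = 1290 / 226 = 5.708 mg/L
k = ln2 / t½ = 0.693147 / 22.4 = 0.03094 h⁻¹
Fraction remaining after one interval: r = e^(−kτ) = e^(−0.03094 × 30.2) = 0.3928
Before dose 3, 2 doses have been given (aged 1τ, 2τ).
C_trough = C₀ × (r + r²) = 5.708 × (0.3928 + 0.1543) = 3.123 mg/L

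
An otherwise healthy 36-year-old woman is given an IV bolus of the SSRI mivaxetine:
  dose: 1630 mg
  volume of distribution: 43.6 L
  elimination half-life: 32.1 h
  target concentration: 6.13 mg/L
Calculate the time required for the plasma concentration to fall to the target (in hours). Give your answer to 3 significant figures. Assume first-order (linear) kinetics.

C₀ = Dose / Vd = 1630 / 43.6 = 37.39 mg/L
k = ln2 / t½ = 0.693147 / 32.1 = 0.02159 h⁻¹
t = ln(C₀ / C) / k = ln(37.39 / 6.13) / 0.02159
  = ln(6.100) / 0.02159 = 1.808 / 0.02159 = 83.74 h

83.7 h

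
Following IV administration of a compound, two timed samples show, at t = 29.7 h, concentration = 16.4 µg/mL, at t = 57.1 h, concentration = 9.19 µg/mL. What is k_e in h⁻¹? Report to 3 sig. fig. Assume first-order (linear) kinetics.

0.0211 h⁻¹

k = ln(C₁/C₂) / (t₂ − t₁) = ln(16.4/9.19) / (57.1 − 29.7)
  = 0.5792 / 27.40 = 0.02114 h⁻¹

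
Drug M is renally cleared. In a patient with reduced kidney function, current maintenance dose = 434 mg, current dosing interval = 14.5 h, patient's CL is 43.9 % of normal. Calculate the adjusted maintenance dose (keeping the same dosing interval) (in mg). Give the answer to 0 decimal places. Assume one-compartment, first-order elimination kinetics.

191 mg

To keep the same average steady-state level, dosing rate must scale with clearance.
CL ratio = 43.9 / 100 = 0.4390
New dose (same interval) = 434 × 0.4390 = 190.5 mg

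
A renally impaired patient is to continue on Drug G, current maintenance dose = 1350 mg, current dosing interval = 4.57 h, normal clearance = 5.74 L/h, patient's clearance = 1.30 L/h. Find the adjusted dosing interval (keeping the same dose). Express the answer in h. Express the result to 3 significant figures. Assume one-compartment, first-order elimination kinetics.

20.2 h

To keep the same average steady-state level, dosing rate must scale with clearance.
CL ratio = 1.30 / 5.74 = 0.2265
New interval (same dose) = 4.57 / 0.2265 = 20.18 h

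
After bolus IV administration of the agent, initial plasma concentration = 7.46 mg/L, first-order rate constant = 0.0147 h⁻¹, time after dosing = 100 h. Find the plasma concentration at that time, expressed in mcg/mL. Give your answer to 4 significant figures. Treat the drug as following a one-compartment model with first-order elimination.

C = C₀ · e^(−k·t) = 7.460 × e^(−0.01470 × 100)
  = 7.460 × 0.2299 = 1.715 mg/L
(1.715 mg/L = 1.715 mcg/mL)

1.715 mcg/mL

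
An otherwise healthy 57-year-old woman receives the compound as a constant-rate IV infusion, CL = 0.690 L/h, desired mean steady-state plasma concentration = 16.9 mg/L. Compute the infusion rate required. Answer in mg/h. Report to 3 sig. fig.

11.7 mg/h

At steady state, infusion rate R₀ = Css × CL = 16.9 × 0.6900 = 11.66 mg/h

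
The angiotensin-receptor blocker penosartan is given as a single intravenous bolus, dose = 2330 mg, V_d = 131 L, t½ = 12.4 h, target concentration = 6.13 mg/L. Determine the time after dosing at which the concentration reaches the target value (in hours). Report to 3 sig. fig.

C₀ = Dose / Vd = 2330 / 131 = 17.79 mg/L
k = ln2 / t½ = 0.693147 / 12.4 = 0.05590 h⁻¹
t = ln(C₀ / C) / k = ln(17.79 / 6.13) / 0.05590
  = ln(2.902) / 0.05590 = 1.065 / 0.05590 = 19.05 h

19.1 h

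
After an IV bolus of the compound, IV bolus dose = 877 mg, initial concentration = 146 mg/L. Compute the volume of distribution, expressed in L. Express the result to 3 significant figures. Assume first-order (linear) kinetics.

Vd = Dose / C₀ = 877.0 / 146 = 6.007 L

6.01 L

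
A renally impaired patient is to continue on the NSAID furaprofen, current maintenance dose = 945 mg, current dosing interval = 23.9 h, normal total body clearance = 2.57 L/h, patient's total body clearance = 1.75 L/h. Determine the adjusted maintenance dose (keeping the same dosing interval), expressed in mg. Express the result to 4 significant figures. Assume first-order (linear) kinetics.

643.5 mg

To keep the same average steady-state level, dosing rate must scale with clearance.
CL ratio = 1.75 / 2.57 = 0.6809
New dose (same interval) = 945 × 0.6809 = 643.5 mg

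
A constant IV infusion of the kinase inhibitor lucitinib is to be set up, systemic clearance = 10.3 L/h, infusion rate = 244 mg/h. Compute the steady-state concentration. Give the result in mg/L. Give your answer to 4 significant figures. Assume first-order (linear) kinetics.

At steady state Css = R₀ / CL = 244 / 10.30 = 23.69 mg/L

23.69 mg/L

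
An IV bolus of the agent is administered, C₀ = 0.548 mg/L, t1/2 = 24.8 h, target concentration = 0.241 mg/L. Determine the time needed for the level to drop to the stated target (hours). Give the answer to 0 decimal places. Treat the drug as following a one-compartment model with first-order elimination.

29 h

k = ln2 / t½ = 0.693147 / 24.8 = 0.02795 h⁻¹
t = ln(C₀ / C) / k = ln(0.5480 / 0.241) / 0.02795
  = ln(2.274) / 0.02795 = 0.8215 / 0.02795 = 29.39 h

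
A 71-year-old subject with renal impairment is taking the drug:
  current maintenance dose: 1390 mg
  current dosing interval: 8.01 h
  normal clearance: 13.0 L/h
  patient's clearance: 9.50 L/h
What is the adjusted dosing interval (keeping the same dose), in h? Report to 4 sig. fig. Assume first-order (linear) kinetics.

To keep the same average steady-state level, dosing rate must scale with clearance.
CL ratio = 9.50 / 13.0 = 0.7308
New interval (same dose) = 8.01 / 0.7308 = 10.96 h

10.96 h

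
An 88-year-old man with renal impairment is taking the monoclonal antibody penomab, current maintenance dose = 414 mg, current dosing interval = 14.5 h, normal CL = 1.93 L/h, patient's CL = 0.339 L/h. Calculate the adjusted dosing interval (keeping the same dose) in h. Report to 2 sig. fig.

83 h

To keep the same average steady-state level, dosing rate must scale with clearance.
CL ratio = 0.339 / 1.93 = 0.1756
New interval (same dose) = 14.5 / 0.1756 = 82.57 h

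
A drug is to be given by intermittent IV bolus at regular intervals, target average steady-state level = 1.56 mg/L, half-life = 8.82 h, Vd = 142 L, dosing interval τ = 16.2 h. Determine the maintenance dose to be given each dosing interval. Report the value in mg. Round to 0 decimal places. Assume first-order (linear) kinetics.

k = ln2 / t½ = 0.693147 / 8.82 = 0.07859 h⁻¹
CL = k × Vd = 0.07859 × 142 = 11.16 L/h
At steady state, Dose/τ = Css × CL.
Dose = Css × CL × τ = 1.56 × 11.16 × 16.2 = 282.0 mg

282 mg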